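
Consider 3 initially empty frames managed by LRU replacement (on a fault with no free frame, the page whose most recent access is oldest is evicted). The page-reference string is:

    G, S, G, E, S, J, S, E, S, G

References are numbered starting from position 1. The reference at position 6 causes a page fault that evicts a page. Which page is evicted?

pos 1: G -> fault, frames [G]
pos 2: S -> fault, frames [G, S]
pos 3: G -> hit
pos 4: E -> fault, frames [S, G, E]
pos 5: S -> hit
pos 6: J -> fault, evict G, frames [E, S, J]
At position 6, page G is evicted.

G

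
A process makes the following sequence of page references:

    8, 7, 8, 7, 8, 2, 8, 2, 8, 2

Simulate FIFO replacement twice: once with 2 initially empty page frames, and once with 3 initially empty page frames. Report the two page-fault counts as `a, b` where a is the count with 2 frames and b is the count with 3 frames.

2 frames: F F . . . F F . . . → 4 faults.
3 frames: F F . . . F . . . . → 3 faults.
3 < 4: adding a frame reduced faults, as is typical.

4, 3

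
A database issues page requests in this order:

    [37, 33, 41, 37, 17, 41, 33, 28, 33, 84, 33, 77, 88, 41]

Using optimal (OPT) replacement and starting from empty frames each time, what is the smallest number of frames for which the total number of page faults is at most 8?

3

f=1: 14 faults
f=2: 10 faults
f=3: 8 faults
f=4: 8 faults
f=5: 8 faults
f=6: 8 faults
f=7: 8 faults
f=8: 8 faults
Smallest f with faults ≤ 8 is 3.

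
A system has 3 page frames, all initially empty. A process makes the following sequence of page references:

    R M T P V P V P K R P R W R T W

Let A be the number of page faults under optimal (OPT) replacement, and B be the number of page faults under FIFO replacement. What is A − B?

Under OPT: F F F F F . . . F . . . F . F . → 8 faults.
Under FIFO: F F F F F . . . F F F . F . F . → 10 faults.
A − B = 8 − 10 = -2.

-2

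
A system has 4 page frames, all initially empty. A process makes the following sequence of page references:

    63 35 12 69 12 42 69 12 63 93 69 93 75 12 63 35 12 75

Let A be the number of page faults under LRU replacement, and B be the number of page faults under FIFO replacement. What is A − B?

1

Under LRU: F F F F . F . . F F . . F F F F . . → 11 faults.
Under FIFO: F F F F . F . . F F . . F F . F . . → 10 faults.
A − B = 11 − 10 = 1.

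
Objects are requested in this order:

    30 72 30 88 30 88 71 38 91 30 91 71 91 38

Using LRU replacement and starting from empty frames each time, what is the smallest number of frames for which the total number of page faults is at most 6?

5

f=1: 14 faults
f=2: 9 faults
f=3: 9 faults
f=4: 7 faults
f=5: 6 faults
f=6: 6 faults
Smallest f with faults ≤ 6 is 5.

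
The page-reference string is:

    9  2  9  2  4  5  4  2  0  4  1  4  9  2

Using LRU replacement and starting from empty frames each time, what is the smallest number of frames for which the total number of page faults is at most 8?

3

f=1: 14 faults
f=2: 10 faults
f=3: 8 faults
f=4: 8 faults
f=5: 7 faults
f=6: 6 faults
Smallest f with faults ≤ 8 is 3.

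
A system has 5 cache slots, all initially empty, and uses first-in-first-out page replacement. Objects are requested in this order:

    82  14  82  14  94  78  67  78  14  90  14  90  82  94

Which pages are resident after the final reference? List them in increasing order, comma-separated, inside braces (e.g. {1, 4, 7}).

82: miss, frames [82]
14: miss, frames [82, 14]
82: hit
14: hit
94: miss, frames [82, 14, 94]
78: miss, frames [82, 14, 94, 78]
67: miss, frames [82, 14, 94, 78, 67]
78: hit
14: hit
90: miss, evict 82, frames [14, 94, 78, 67, 90]
14: hit
90: hit
82: miss, evict 14, frames [94, 78, 67, 90, 82]
94: hit

{67, 78, 82, 90, 94}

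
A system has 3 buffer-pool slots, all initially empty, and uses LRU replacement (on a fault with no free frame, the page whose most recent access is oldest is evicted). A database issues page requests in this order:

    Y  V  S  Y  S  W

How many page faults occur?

Y -> miss, frames {Y}
V -> miss, frames {Y,V}
S -> miss, frames {Y,V,S}
Y -> hit
S -> hit
W -> miss, evict V, frames {Y,S,W}
Page faults: 4.

4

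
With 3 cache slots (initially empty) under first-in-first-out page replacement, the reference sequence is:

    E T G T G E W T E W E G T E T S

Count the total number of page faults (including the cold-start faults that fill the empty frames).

7

E → fault, frames {E}
T → fault, frames {E,T}
G → fault, frames {E,T,G}
T → hit
G → hit
E → hit
W → fault, evict E, frames {T,G,W}
T → hit
E → fault, evict T, frames {G,W,E}
W → hit
E → hit
G → hit
T → fault, evict G, frames {W,E,T}
E → hit
T → hit
S → fault, evict W, frames {E,T,S}
Page faults: 7.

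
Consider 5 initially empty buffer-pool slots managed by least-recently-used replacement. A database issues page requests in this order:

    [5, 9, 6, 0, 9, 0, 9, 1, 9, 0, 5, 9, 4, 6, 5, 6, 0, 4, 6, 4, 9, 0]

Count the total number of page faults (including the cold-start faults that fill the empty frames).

7

5 -> fault, frames (5)
9 -> fault, frames (5 9)
6 -> fault, frames (5 9 6)
0 -> fault, frames (5 9 6 0)
9 -> hit
0 -> hit
9 -> hit
1 -> fault, frames (5 6 0 9 1)
9 -> hit
0 -> hit
5 -> hit
9 -> hit
4 -> fault, evict 6, frames (1 0 5 9 4)
6 -> fault, evict 1, frames (0 5 9 4 6)
5 -> hit
6 -> hit
0 -> hit
4 -> hit
6 -> hit
4 -> hit
9 -> hit
0 -> hit
Page faults: 7.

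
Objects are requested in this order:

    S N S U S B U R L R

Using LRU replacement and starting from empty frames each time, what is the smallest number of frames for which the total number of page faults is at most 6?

3

f=1: 10 faults
f=2: 7 faults
f=3: 6 faults
f=4: 6 faults
f=5: 6 faults
f=6: 6 faults
Smallest f with faults ≤ 6 is 3.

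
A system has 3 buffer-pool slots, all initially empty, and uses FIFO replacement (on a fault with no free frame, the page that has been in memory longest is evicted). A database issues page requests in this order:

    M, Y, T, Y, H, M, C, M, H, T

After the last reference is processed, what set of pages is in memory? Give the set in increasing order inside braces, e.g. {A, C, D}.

M → miss, frames (M)
Y → miss, frames (M Y)
T → miss, frames (M Y T)
Y → hit
H → miss, evict M, frames (Y T H)
M → miss, evict Y, frames (T H M)
C → miss, evict T, frames (H M C)
M → hit
H → hit
T → miss, evict H, frames (M C T)

{C, M, T}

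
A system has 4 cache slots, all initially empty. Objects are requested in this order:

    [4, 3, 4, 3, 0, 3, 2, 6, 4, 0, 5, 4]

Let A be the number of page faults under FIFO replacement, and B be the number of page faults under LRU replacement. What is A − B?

-1

Under FIFO: F F . . F . F F F . F . → 7 faults.
Under LRU: F F . . F . F F F F F . → 8 faults.
A − B = 7 − 8 = -1.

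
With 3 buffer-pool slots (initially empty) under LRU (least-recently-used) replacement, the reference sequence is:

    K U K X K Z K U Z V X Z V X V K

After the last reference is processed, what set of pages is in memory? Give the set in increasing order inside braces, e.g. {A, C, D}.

{K, V, X}

K → fault, frames (K)
U → fault, frames (K U)
K → hit
X → fault, frames (U K X)
K → hit
Z → fault, evict U, frames (X K Z)
K → hit
U → fault, evict X, frames (Z K U)
Z → hit
V → fault, evict K, frames (U Z V)
X → fault, evict U, frames (Z V X)
Z → hit
V → hit
X → hit
V → hit
K → fault, evict Z, frames (X V K)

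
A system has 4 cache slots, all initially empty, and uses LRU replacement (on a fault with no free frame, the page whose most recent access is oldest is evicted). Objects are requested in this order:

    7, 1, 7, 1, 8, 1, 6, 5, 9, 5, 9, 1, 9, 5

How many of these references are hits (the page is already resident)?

7 → miss, frames {7}
1 → miss, frames {7,1}
7 → hit
1 → hit
8 → miss, frames {7,1,8}
1 → hit
6 → miss, frames {7,8,1,6}
5 → miss, evict 7, frames {8,1,6,5}
9 → miss, evict 8, frames {1,6,5,9}
5 → hit
9 → hit
1 → hit
9 → hit
5 → hit
Hits: 8.

8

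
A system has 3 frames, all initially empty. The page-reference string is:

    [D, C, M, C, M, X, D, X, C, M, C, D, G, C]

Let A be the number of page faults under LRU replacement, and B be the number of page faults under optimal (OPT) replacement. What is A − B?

3

Under LRU: F F F . . F F . F F . F F . → 9 faults.
Under OPT: F F F . . F . . . F . . F . → 6 faults.
A − B = 9 − 6 = 3.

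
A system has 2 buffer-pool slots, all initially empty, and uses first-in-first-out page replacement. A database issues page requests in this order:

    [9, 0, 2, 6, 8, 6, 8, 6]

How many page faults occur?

9 → fault, frames {9}
0 → fault, frames {9,0}
2 → fault, evict 9, frames {0,2}
6 → fault, evict 0, frames {2,6}
8 → fault, evict 2, frames {6,8}
6 → hit
8 → hit
6 → hit
Page faults: 5.

5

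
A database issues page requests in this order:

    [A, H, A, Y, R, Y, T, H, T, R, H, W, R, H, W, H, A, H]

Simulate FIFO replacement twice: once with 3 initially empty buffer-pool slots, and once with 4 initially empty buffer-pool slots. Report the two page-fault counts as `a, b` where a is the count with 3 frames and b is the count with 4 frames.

3 frames: F F . F F . F F . . . F F . . . F F → 10 faults.
4 frames: F F . F F . F . . . . F . F . . F . → 8 faults.
8 < 10: adding a frame reduced faults, as is typical.

10, 8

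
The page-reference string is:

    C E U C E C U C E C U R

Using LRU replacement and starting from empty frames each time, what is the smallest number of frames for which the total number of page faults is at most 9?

2

f=1: 12 faults
f=2: 9 faults
f=3: 4 faults
f=4: 4 faults
Smallest f with faults ≤ 9 is 2.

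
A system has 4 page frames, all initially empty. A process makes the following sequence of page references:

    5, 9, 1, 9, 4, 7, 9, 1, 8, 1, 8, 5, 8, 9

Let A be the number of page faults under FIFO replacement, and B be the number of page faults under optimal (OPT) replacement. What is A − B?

Under FIFO: F F F . F F . . F . . F . F → 8 faults.
Under OPT: F F F . F F . . F . . . . . → 6 faults.
A − B = 8 − 6 = 2.

2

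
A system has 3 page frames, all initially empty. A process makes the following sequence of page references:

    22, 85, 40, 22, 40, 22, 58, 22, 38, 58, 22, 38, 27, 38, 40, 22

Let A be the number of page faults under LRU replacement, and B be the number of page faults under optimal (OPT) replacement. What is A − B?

1

Under LRU: F F F . . . F . F . . . F . F F → 8 faults.
Under OPT: F F F . . . F . F . . . F . F . → 7 faults.
A − B = 8 − 7 = 1.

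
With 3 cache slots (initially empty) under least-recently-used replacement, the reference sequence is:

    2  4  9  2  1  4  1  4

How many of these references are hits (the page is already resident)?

3

2 -> miss, frames [2]
4 -> miss, frames [2, 4]
9 -> miss, frames [2, 4, 9]
2 -> hit
1 -> miss, evict 4, frames [9, 2, 1]
4 -> miss, evict 9, frames [2, 1, 4]
1 -> hit
4 -> hit
Hits: 3.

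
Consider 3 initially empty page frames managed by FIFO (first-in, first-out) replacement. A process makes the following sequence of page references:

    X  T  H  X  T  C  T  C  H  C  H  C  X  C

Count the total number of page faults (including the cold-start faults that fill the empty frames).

X -> fault, frames [X]
T -> fault, frames [X, T]
H -> fault, frames [X, T, H]
X -> hit
T -> hit
C -> fault, evict X, frames [T, H, C]
T -> hit
C -> hit
H -> hit
C -> hit
H -> hit
C -> hit
X -> fault, evict T, frames [H, C, X]
C -> hit
Page faults: 5.

5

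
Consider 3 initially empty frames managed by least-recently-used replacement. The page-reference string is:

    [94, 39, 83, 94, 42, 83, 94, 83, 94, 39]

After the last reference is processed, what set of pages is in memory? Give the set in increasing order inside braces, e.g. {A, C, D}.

94 -> fault, frames [94]
39 -> fault, frames [94, 39]
83 -> fault, frames [94, 39, 83]
94 -> hit
42 -> fault, evict 39, frames [83, 94, 42]
83 -> hit
94 -> hit
83 -> hit
94 -> hit
39 -> fault, evict 42, frames [83, 94, 39]

{39, 83, 94}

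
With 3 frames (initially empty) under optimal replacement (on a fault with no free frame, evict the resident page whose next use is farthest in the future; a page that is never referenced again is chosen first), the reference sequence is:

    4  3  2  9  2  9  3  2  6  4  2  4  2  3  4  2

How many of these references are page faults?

6

4 → miss, frames {4}
3 → miss, frames {4,3}
2 → miss, frames {4,3,2}
9 → miss, evict 4, frames {3,2,9}
2 → hit
9 → hit
3 → hit
2 → hit
6 → miss, evict 9, frames {3,2,6}
4 → miss, evict 6, frames {3,2,4}
2 → hit
4 → hit
2 → hit
3 → hit
4 → hit
2 → hit
Page faults: 6.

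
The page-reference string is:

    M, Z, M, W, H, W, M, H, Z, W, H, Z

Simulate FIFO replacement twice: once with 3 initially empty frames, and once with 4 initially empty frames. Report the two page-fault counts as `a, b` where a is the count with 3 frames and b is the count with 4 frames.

3 frames: F F . F F . F . F F F . → 8 faults.
4 frames: F F . F F . . . . . . . → 4 faults.
4 < 8: adding a frame reduced faults, as is typical.

8, 4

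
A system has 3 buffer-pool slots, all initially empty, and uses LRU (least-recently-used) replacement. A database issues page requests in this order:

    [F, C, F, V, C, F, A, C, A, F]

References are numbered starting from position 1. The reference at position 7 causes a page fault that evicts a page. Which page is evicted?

V

pos 1: F -> miss, frames {F}
pos 2: C -> miss, frames {F,C}
pos 3: F -> hit
pos 4: V -> miss, frames {C,F,V}
pos 5: C -> hit
pos 6: F -> hit
pos 7: A -> miss, evict V, frames {C,F,A}
At position 7, page V is evicted.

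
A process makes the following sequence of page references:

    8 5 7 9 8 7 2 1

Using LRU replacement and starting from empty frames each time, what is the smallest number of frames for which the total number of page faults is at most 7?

3

f=1: 8 faults
f=2: 8 faults
f=3: 7 faults
f=4: 6 faults
f=5: 6 faults
f=6: 6 faults
Smallest f with faults ≤ 7 is 3.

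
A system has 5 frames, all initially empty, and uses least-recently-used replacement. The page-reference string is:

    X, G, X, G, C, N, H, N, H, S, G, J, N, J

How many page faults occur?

7

X → fault, frames {X}
G → fault, frames {X,G}
X → hit
G → hit
C → fault, frames {X,G,C}
N → fault, frames {X,G,C,N}
H → fault, frames {X,G,C,N,H}
N → hit
H → hit
S → fault, evict X, frames {G,C,N,H,S}
G → hit
J → fault, evict C, frames {N,H,S,G,J}
N → hit
J → hit
Page faults: 7.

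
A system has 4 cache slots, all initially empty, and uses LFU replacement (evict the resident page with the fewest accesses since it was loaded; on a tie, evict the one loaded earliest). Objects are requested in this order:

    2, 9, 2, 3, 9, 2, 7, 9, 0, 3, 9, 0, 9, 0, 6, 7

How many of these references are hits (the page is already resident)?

8

2: miss, frames {2}
9: miss, frames {2,9}
2: hit
3: miss, frames {2,9,3}
9: hit
2: hit
7: miss, frames {2,9,3,7}
9: hit
0: miss, evict 3, frames {2,9,7,0}
3: miss, evict 7, frames {2,9,0,3}
9: hit
0: hit
9: hit
0: hit
6: miss, evict 3, frames {2,9,0,6}
7: miss, evict 6, frames {2,9,0,7}
Hits: 8.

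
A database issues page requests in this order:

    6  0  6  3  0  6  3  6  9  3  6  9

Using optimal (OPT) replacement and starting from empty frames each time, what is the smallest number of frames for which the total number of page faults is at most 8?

2

f=1: 12 faults
f=2: 6 faults
f=3: 4 faults
f=4: 4 faults
Smallest f with faults ≤ 8 is 2.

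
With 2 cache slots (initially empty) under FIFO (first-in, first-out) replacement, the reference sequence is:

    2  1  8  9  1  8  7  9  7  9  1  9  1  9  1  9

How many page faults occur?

9

2 -> miss, frames [2]
1 -> miss, frames [2, 1]
8 -> miss, evict 2, frames [1, 8]
9 -> miss, evict 1, frames [8, 9]
1 -> miss, evict 8, frames [9, 1]
8 -> miss, evict 9, frames [1, 8]
7 -> miss, evict 1, frames [8, 7]
9 -> miss, evict 8, frames [7, 9]
7 -> hit
9 -> hit
1 -> miss, evict 7, frames [9, 1]
9 -> hit
1 -> hit
9 -> hit
1 -> hit
9 -> hit
Page faults: 9.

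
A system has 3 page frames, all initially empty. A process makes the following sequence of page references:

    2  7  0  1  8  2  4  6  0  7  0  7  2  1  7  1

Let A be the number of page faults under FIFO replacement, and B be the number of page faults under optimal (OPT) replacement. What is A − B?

3

Under FIFO: F F F F F F F F F F . . F F . . → 12 faults.
Under OPT: F F F F F . F F . F . . . F . . → 9 faults.
A − B = 12 − 9 = 3.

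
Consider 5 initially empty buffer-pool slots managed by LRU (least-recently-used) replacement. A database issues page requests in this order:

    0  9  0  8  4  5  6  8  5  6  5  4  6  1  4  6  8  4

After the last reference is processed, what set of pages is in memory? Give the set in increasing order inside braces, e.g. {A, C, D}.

{1, 4, 5, 6, 8}

0: miss, frames {0}
9: miss, frames {0,9}
0: hit
8: miss, frames {9,0,8}
4: miss, frames {9,0,8,4}
5: miss, frames {9,0,8,4,5}
6: miss, evict 9, frames {0,8,4,5,6}
8: hit
5: hit
6: hit
5: hit
4: hit
6: hit
1: miss, evict 0, frames {8,5,4,6,1}
4: hit
6: hit
8: hit
4: hit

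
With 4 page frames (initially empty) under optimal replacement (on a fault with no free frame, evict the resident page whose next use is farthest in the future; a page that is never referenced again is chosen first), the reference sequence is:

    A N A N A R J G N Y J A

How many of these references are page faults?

A -> fault, frames {A}
N -> fault, frames {A,N}
A -> hit
N -> hit
A -> hit
R -> fault, frames {A,N,R}
J -> fault, frames {A,N,R,J}
G -> fault, evict R, frames {A,N,J,G}
N -> hit
Y -> fault, evict G, frames {A,N,J,Y}
J -> hit
A -> hit
Page faults: 6.

6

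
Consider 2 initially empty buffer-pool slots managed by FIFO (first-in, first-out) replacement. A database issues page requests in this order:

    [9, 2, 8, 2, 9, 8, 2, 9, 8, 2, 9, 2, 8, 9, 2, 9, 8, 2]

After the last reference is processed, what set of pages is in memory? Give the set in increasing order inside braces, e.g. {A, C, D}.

{2, 8}

9: miss, frames [9]
2: miss, frames [9, 2]
8: miss, evict 9, frames [2, 8]
2: hit
9: miss, evict 2, frames [8, 9]
8: hit
2: miss, evict 8, frames [9, 2]
9: hit
8: miss, evict 9, frames [2, 8]
2: hit
9: miss, evict 2, frames [8, 9]
2: miss, evict 8, frames [9, 2]
8: miss, evict 9, frames [2, 8]
9: miss, evict 2, frames [8, 9]
2: miss, evict 8, frames [9, 2]
9: hit
8: miss, evict 9, frames [2, 8]
2: hit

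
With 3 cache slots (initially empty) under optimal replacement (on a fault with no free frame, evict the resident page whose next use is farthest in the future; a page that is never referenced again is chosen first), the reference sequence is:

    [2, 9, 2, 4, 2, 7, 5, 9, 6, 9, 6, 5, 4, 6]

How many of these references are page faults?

2 -> fault, frames [2]
9 -> fault, frames [2, 9]
2 -> hit
4 -> fault, frames [2, 9, 4]
2 -> hit
7 -> fault, evict 2, frames [9, 4, 7]
5 -> fault, evict 7, frames [9, 4, 5]
9 -> hit
6 -> fault, evict 4, frames [9, 5, 6]
9 -> hit
6 -> hit
5 -> hit
4 -> fault, evict 5, frames [9, 6, 4]
6 -> hit
Page faults: 7.

7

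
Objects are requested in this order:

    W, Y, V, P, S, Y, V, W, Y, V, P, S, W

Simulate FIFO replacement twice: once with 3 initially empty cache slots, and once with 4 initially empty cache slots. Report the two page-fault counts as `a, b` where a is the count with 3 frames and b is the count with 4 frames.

10, 11

3 frames: F F F F F F F F . . F F . → 10 faults.
4 frames: F F F F F . . F F F F F F → 11 faults.
11 > 10: adding a frame increased faults — Belady's anomaly.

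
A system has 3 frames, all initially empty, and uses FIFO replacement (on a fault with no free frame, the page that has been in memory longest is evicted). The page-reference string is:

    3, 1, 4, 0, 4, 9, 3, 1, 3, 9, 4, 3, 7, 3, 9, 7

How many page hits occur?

5

3 → miss, frames (3)
1 → miss, frames (3 1)
4 → miss, frames (3 1 4)
0 → miss, evict 3, frames (1 4 0)
4 → hit
9 → miss, evict 1, frames (4 0 9)
3 → miss, evict 4, frames (0 9 3)
1 → miss, evict 0, frames (9 3 1)
3 → hit
9 → hit
4 → miss, evict 9, frames (3 1 4)
3 → hit
7 → miss, evict 3, frames (1 4 7)
3 → miss, evict 1, frames (4 7 3)
9 → miss, evict 4, frames (7 3 9)
7 → hit
Hits: 5.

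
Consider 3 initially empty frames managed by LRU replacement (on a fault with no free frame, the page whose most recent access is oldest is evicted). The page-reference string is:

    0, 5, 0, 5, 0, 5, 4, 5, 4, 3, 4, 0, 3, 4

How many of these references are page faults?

5

0: fault, frames [0]
5: fault, frames [0, 5]
0: hit
5: hit
0: hit
5: hit
4: fault, frames [0, 5, 4]
5: hit
4: hit
3: fault, evict 0, frames [5, 4, 3]
4: hit
0: fault, evict 5, frames [3, 4, 0]
3: hit
4: hit
Page faults: 5.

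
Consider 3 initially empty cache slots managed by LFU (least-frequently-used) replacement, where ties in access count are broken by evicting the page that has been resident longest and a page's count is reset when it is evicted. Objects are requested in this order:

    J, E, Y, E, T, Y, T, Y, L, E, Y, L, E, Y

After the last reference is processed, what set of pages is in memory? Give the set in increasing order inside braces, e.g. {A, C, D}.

J -> fault, frames (J)
E -> fault, frames (J E)
Y -> fault, frames (J E Y)
E -> hit
T -> fault, evict J, frames (E Y T)
Y -> hit
T -> hit
Y -> hit
L -> fault, evict E, frames (Y T L)
E -> fault, evict L, frames (Y T E)
Y -> hit
L -> fault, evict E, frames (Y T L)
E -> fault, evict L, frames (Y T E)
Y -> hit

{E, T, Y}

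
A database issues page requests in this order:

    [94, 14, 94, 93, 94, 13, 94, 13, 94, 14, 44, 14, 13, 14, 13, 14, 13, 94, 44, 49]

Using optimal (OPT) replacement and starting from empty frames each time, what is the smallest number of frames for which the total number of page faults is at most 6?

f=1: 20 faults
f=2: 10 faults
f=3: 7 faults
f=4: 6 faults
f=5: 6 faults
f=6: 6 faults
Smallest f with faults ≤ 6 is 4.

4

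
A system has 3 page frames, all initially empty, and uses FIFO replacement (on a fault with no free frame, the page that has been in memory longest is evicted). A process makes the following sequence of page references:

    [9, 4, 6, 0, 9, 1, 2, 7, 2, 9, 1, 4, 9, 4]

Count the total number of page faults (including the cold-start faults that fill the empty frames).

9: miss, frames [9]
4: miss, frames [9, 4]
6: miss, frames [9, 4, 6]
0: miss, evict 9, frames [4, 6, 0]
9: miss, evict 4, frames [6, 0, 9]
1: miss, evict 6, frames [0, 9, 1]
2: miss, evict 0, frames [9, 1, 2]
7: miss, evict 9, frames [1, 2, 7]
2: hit
9: miss, evict 1, frames [2, 7, 9]
1: miss, evict 2, frames [7, 9, 1]
4: miss, evict 7, frames [9, 1, 4]
9: hit
4: hit
Page faults: 11.

11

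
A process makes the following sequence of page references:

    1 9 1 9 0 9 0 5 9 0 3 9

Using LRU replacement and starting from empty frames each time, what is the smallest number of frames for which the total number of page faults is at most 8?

f=1: 12 faults
f=2: 8 faults
f=3: 5 faults
f=4: 5 faults
f=5: 5 faults
Smallest f with faults ≤ 8 is 2.

2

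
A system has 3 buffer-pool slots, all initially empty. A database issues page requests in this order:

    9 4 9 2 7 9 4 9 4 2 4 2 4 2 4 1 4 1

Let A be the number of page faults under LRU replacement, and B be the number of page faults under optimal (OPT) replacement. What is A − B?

Under LRU: F F . F F . F . . F . . . . . F . . → 7 faults.
Under OPT: F F . F F . . . . F . . . . . F . . → 6 faults.
A − B = 7 − 6 = 1.

1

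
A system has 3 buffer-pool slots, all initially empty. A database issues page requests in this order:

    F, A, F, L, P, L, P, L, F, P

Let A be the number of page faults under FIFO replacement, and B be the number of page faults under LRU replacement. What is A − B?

Under FIFO: F F . F F . . . F . → 5 faults.
Under LRU: F F . F F . . . . . → 4 faults.
A − B = 5 − 4 = 1.

1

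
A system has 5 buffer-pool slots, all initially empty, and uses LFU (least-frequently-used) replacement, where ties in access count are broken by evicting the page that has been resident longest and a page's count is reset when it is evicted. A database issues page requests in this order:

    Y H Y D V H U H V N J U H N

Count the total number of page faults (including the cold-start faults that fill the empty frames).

Y → miss, frames {Y}
H → miss, frames {Y,H}
Y → hit
D → miss, frames {Y,H,D}
V → miss, frames {Y,H,D,V}
H → hit
U → miss, frames {Y,H,D,V,U}
H → hit
V → hit
N → miss, evict D, frames {Y,H,V,U,N}
J → miss, evict U, frames {Y,H,V,N,J}
U → miss, evict N, frames {Y,H,V,J,U}
H → hit
N → miss, evict J, frames {Y,H,V,U,N}
Page faults: 9.

9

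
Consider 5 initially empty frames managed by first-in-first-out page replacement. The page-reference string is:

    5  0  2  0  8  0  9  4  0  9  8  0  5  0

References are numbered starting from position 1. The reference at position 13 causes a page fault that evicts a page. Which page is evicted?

0

pos 1: 5: miss, frames [5]
pos 2: 0: miss, frames [5, 0]
pos 3: 2: miss, frames [5, 0, 2]
pos 4: 0: hit
pos 5: 8: miss, frames [5, 0, 2, 8]
pos 6: 0: hit
pos 7: 9: miss, frames [5, 0, 2, 8, 9]
pos 8: 4: miss, evict 5, frames [0, 2, 8, 9, 4]
pos 9: 0: hit
pos 10: 9: hit
pos 11: 8: hit
pos 12: 0: hit
pos 13: 5: miss, evict 0, frames [2, 8, 9, 4, 5]
At position 13, page 0 is evicted.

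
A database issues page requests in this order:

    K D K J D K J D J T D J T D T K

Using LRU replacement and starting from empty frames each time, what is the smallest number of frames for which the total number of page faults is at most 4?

f=1: 16 faults
f=2: 13 faults
f=3: 5 faults
f=4: 4 faults
Smallest f with faults ≤ 4 is 4.

4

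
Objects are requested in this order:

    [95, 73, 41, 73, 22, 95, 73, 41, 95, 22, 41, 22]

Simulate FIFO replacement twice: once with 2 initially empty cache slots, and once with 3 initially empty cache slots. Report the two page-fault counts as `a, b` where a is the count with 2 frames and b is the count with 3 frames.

2 frames: F F F . F F F F F F F . → 10 faults.
3 frames: F F F . F F F F . F . . → 8 faults.
8 < 10: adding a frame reduced faults, as is typical.

10, 8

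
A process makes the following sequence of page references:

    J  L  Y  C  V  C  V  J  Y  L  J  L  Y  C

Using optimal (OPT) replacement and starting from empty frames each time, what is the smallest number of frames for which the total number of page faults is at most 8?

3

f=1: 14 faults
f=2: 10 faults
f=3: 8 faults
f=4: 6 faults
f=5: 5 faults
Smallest f with faults ≤ 8 is 3.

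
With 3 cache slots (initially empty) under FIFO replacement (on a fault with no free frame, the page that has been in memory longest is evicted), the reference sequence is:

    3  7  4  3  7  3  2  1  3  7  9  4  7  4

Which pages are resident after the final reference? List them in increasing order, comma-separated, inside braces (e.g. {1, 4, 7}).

{4, 7, 9}

3 → fault, frames (3)
7 → fault, frames (3 7)
4 → fault, frames (3 7 4)
3 → hit
7 → hit
3 → hit
2 → fault, evict 3, frames (7 4 2)
1 → fault, evict 7, frames (4 2 1)
3 → fault, evict 4, frames (2 1 3)
7 → fault, evict 2, frames (1 3 7)
9 → fault, evict 1, frames (3 7 9)
4 → fault, evict 3, frames (7 9 4)
7 → hit
4 → hit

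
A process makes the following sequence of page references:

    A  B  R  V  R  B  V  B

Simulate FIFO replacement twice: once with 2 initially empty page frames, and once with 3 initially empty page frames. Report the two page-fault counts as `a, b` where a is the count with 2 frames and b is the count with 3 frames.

2 frames: F F F F . F . . → 5 faults.
3 frames: F F F F . . . . → 4 faults.
4 < 5: adding a frame reduced faults, as is typical.

5, 4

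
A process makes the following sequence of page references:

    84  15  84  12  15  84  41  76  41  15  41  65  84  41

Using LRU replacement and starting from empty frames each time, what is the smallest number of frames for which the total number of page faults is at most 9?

3

f=1: 14 faults
f=2: 11 faults
f=3: 8 faults
f=4: 7 faults
f=5: 6 faults
f=6: 6 faults
Smallest f with faults ≤ 9 is 3.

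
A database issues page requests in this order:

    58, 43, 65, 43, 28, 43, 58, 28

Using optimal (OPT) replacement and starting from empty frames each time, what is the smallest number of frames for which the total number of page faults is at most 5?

f=1: 8 faults
f=2: 5 faults
f=3: 4 faults
f=4: 4 faults
Smallest f with faults ≤ 5 is 2.

2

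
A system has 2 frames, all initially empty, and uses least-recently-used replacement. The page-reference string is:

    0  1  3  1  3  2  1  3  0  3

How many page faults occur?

0: fault, frames [0]
1: fault, frames [0, 1]
3: fault, evict 0, frames [1, 3]
1: hit
3: hit
2: fault, evict 1, frames [3, 2]
1: fault, evict 3, frames [2, 1]
3: fault, evict 2, frames [1, 3]
0: fault, evict 1, frames [3, 0]
3: hit
Page faults: 7.

7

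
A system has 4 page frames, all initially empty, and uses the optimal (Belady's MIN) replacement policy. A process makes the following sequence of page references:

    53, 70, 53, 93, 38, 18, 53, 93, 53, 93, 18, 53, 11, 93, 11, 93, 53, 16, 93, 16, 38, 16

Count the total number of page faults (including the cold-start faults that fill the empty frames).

53 → fault, frames (53)
70 → fault, frames (53 70)
53 → hit
93 → fault, frames (53 70 93)
38 → fault, frames (53 70 93 38)
18 → fault, evict 70, frames (53 93 38 18)
53 → hit
93 → hit
53 → hit
93 → hit
18 → hit
53 → hit
11 → fault, evict 18, frames (53 93 38 11)
93 → hit
11 → hit
93 → hit
53 → hit
16 → fault, evict 11, frames (53 93 38 16)
93 → hit
16 → hit
38 → hit
16 → hit
Page faults: 7.

7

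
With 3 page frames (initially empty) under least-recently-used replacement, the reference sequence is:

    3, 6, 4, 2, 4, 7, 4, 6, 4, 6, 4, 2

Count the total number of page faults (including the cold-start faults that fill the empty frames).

3 → fault, frames {3}
6 → fault, frames {3,6}
4 → fault, frames {3,6,4}
2 → fault, evict 3, frames {6,4,2}
4 → hit
7 → fault, evict 6, frames {2,4,7}
4 → hit
6 → fault, evict 2, frames {7,4,6}
4 → hit
6 → hit
4 → hit
2 → fault, evict 7, frames {6,4,2}
Page faults: 7.

7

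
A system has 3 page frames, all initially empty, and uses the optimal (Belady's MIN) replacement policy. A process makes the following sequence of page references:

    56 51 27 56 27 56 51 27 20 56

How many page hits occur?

56: miss, frames [56]
51: miss, frames [56, 51]
27: miss, frames [56, 51, 27]
56: hit
27: hit
56: hit
51: hit
27: hit
20: miss, evict 27, frames [56, 51, 20]
56: hit
Hits: 6.

6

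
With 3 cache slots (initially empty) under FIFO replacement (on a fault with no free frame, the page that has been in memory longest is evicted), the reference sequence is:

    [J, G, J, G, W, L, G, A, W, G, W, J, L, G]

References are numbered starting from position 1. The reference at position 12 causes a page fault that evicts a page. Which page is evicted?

A

pos 1: J -> miss, frames (J)
pos 2: G -> miss, frames (J G)
pos 3: J -> hit
pos 4: G -> hit
pos 5: W -> miss, frames (J G W)
pos 6: L -> miss, evict J, frames (G W L)
pos 7: G -> hit
pos 8: A -> miss, evict G, frames (W L A)
pos 9: W -> hit
pos 10: G -> miss, evict W, frames (L A G)
pos 11: W -> miss, evict L, frames (A G W)
pos 12: J -> miss, evict A, frames (G W J)
At position 12, page A is evicted.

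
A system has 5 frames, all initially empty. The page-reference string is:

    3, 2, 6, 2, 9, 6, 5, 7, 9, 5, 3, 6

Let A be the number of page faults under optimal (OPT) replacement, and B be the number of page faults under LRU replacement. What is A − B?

Under OPT: F F F . F . F F . . . . → 6 faults.
Under LRU: F F F . F . F F . . F . → 7 faults.
A − B = 6 − 7 = -1.

-1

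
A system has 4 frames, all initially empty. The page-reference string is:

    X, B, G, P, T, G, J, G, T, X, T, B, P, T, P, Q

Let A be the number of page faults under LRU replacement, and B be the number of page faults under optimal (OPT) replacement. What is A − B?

1

Under LRU: F F F F F . F . . F . F F . . F → 10 faults.
Under OPT: F F F F F . F . . . . F F . . F → 9 faults.
A − B = 10 − 9 = 1.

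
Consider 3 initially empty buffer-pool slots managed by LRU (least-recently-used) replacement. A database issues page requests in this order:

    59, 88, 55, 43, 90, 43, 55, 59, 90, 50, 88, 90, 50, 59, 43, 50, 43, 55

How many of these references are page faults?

59 -> miss, frames (59)
88 -> miss, frames (59 88)
55 -> miss, frames (59 88 55)
43 -> miss, evict 59, frames (88 55 43)
90 -> miss, evict 88, frames (55 43 90)
43 -> hit
55 -> hit
59 -> miss, evict 90, frames (43 55 59)
90 -> miss, evict 43, frames (55 59 90)
50 -> miss, evict 55, frames (59 90 50)
88 -> miss, evict 59, frames (90 50 88)
90 -> hit
50 -> hit
59 -> miss, evict 88, frames (90 50 59)
43 -> miss, evict 90, frames (50 59 43)
50 -> hit
43 -> hit
55 -> miss, evict 59, frames (50 43 55)
Page faults: 12.

12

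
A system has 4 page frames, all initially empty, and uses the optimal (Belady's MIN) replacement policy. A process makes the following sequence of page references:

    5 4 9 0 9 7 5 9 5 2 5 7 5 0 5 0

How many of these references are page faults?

6

5 -> fault, frames {5}
4 -> fault, frames {5,4}
9 -> fault, frames {5,4,9}
0 -> fault, frames {5,4,9,0}
9 -> hit
7 -> fault, evict 4, frames {5,9,0,7}
5 -> hit
9 -> hit
5 -> hit
2 -> fault, evict 9, frames {5,0,7,2}
5 -> hit
7 -> hit
5 -> hit
0 -> hit
5 -> hit
0 -> hit
Page faults: 6.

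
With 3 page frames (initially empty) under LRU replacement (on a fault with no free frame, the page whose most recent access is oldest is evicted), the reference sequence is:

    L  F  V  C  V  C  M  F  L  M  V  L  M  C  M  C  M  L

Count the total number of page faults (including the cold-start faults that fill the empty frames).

L → fault, frames (L)
F → fault, frames (L F)
V → fault, frames (L F V)
C → fault, evict L, frames (F V C)
V → hit
C → hit
M → fault, evict F, frames (V C M)
F → fault, evict V, frames (C M F)
L → fault, evict C, frames (M F L)
M → hit
V → fault, evict F, frames (L M V)
L → hit
M → hit
C → fault, evict V, frames (L M C)
M → hit
C → hit
M → hit
L → hit
Page faults: 9.

9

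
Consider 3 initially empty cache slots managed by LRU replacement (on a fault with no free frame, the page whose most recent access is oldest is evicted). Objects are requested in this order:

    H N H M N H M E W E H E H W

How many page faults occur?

H: fault, frames {H}
N: fault, frames {H,N}
H: hit
M: fault, frames {N,H,M}
N: hit
H: hit
M: hit
E: fault, evict N, frames {H,M,E}
W: fault, evict H, frames {M,E,W}
E: hit
H: fault, evict M, frames {W,E,H}
E: hit
H: hit
W: hit
Page faults: 6.

6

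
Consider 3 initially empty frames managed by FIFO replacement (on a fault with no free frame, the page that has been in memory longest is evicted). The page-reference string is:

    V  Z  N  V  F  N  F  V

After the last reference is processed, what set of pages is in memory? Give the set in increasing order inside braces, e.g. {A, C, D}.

V -> fault, frames (V)
Z -> fault, frames (V Z)
N -> fault, frames (V Z N)
V -> hit
F -> fault, evict V, frames (Z N F)
N -> hit
F -> hit
V -> fault, evict Z, frames (N F V)

{F, N, V}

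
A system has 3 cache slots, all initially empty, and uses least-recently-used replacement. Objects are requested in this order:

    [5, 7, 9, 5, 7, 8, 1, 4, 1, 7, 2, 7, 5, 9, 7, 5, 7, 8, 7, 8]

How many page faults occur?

5 -> miss, frames (5)
7 -> miss, frames (5 7)
9 -> miss, frames (5 7 9)
5 -> hit
7 -> hit
8 -> miss, evict 9, frames (5 7 8)
1 -> miss, evict 5, frames (7 8 1)
4 -> miss, evict 7, frames (8 1 4)
1 -> hit
7 -> miss, evict 8, frames (4 1 7)
2 -> miss, evict 4, frames (1 7 2)
7 -> hit
5 -> miss, evict 1, frames (2 7 5)
9 -> miss, evict 2, frames (7 5 9)
7 -> hit
5 -> hit
7 -> hit
8 -> miss, evict 9, frames (5 7 8)
7 -> hit
8 -> hit
Page faults: 11.

11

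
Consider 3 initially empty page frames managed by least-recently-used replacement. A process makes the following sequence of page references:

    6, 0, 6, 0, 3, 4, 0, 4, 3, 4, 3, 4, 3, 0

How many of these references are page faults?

4

6 → fault, frames {6}
0 → fault, frames {6,0}
6 → hit
0 → hit
3 → fault, frames {6,0,3}
4 → fault, evict 6, frames {0,3,4}
0 → hit
4 → hit
3 → hit
4 → hit
3 → hit
4 → hit
3 → hit
0 → hit
Page faults: 4.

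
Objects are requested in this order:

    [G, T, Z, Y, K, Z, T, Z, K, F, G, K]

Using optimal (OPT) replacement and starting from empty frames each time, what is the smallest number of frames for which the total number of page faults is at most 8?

f=1: 12 faults
f=2: 9 faults
f=3: 7 faults
f=4: 6 faults
f=5: 6 faults
f=6: 6 faults
Smallest f with faults ≤ 8 is 3.

3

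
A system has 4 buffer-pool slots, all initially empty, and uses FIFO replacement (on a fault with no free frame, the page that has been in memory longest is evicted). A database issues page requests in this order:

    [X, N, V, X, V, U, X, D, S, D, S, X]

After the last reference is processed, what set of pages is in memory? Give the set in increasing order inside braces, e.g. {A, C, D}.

X → miss, frames [X]
N → miss, frames [X, N]
V → miss, frames [X, N, V]
X → hit
V → hit
U → miss, frames [X, N, V, U]
X → hit
D → miss, evict X, frames [N, V, U, D]
S → miss, evict N, frames [V, U, D, S]
D → hit
S → hit
X → miss, evict V, frames [U, D, S, X]

{D, S, U, X}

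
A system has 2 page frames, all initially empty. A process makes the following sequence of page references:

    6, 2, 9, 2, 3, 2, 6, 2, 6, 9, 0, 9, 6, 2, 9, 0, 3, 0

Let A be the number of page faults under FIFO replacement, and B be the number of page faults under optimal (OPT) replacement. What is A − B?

Under FIFO: F F F . F F F . . F F . F F F F F . → 13 faults.
Under OPT: F F F . F . F . . F F . F F . F F . → 11 faults.
A − B = 13 − 11 = 2.

2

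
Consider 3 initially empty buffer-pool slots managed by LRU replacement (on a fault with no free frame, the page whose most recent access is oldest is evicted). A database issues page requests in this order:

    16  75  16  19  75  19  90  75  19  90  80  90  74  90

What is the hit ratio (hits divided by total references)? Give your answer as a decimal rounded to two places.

0.57

16: fault, frames [16]
75: fault, frames [16, 75]
16: hit
19: fault, frames [75, 16, 19]
75: hit
19: hit
90: fault, evict 16, frames [75, 19, 90]
75: hit
19: hit
90: hit
80: fault, evict 75, frames [19, 90, 80]
90: hit
74: fault, evict 19, frames [80, 90, 74]
90: hit
Hits: 8 of 14 references → 8/14 = 0.5714.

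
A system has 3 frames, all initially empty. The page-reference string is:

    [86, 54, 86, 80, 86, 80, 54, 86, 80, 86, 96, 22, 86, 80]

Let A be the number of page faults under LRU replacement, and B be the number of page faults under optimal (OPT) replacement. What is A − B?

Under LRU: F F . F . . . . . . F F . F → 6 faults.
Under OPT: F F . F . . . . . . F F . . → 5 faults.
A − B = 6 − 5 = 1.

1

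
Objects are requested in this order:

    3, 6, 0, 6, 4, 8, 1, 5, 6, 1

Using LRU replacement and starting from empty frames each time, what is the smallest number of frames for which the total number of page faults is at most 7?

5

f=1: 10 faults
f=2: 9 faults
f=3: 8 faults
f=4: 8 faults
f=5: 7 faults
f=6: 7 faults
f=7: 7 faults
Smallest f with faults ≤ 7 is 5.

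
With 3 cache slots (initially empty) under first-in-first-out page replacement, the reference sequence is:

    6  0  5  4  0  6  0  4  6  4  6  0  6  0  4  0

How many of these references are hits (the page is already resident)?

6: miss, frames [6]
0: miss, frames [6, 0]
5: miss, frames [6, 0, 5]
4: miss, evict 6, frames [0, 5, 4]
0: hit
6: miss, evict 0, frames [5, 4, 6]
0: miss, evict 5, frames [4, 6, 0]
4: hit
6: hit
4: hit
6: hit
0: hit
6: hit
0: hit
4: hit
0: hit
Hits: 10.

10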